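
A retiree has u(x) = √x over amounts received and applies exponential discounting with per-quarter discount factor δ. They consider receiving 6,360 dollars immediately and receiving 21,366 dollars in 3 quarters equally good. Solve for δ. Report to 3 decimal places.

δ ≈ 0.817

Indifference means u(6360) = δ^3 · u(21366), so δ^3 = u(6360)/u(21366).
With u(x) = √x: δ^3 = √6360/√21366 = √(6360/21366) = 0.54559.
Taking the cube root: δ = 0.54559^(1/3) ≈ 0.817.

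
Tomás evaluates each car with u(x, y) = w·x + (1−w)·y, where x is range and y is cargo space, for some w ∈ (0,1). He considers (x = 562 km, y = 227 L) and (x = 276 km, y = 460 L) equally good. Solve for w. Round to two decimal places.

w = 0.45

u(562,227) = u(276,460) means w·562 + (1−w)·227 = w·276 + (1−w)·460.
Rearranging, 286·w − 233·(1−w) = 0.
Hence w = 233/(286+233) = 233/519 = 0.45.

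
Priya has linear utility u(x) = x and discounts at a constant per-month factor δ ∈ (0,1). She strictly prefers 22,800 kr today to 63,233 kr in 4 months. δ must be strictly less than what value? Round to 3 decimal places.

Under u(x) = x this choice says 22800 > δ^4·63233.
Dividing by 63233: δ^4 < 0.36057. Both sides are positive, so the 4th root keeps the direction.
δ < (22800/63233)^(1/4) ≈ 0.775.

δ < 0.775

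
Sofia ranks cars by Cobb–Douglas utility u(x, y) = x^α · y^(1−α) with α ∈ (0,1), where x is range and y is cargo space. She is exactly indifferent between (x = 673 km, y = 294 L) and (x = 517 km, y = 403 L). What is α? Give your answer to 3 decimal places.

α ≈ 0.545

The Cobb–Douglas utilities coincide, so 673^α·294^(1−α) = 517^α·403^(1−α).
Taking logs: α·ln 673 + (1−α)·ln 294 = α·ln 517 + (1−α)·ln 403, i.e. α·0.263702 = (1−α)·0.315357.
So α/(1−α) = (0.315357)/(0.263702) = 1.195884, and α = 1.195884/2.195884 ≈ 0.545.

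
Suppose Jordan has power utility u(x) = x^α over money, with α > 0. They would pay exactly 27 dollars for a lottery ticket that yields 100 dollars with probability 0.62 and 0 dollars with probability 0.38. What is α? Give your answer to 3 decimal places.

α ≈ 0.365

The lottery's expected utility is 0.62·u(100) + 0.38·u(0) = 0.62·100^α (since u(0) = 0 for α > 0).
Equating: 27^α = 0.62·100^α, i.e. 0.2700^α = 0.62.
α = ln(0.62) / ln(27/100) = -0.478036/-1.309333 ≈ 0.365.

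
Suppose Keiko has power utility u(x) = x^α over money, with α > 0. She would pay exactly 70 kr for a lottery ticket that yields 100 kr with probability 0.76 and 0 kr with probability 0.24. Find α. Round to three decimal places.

EU(lottery) = 0.76·100^α + 0.24·0 = 0.76·100^α.
Equating: 70^α = 0.76·100^α, i.e. 0.7000^α = 0.76.
α = ln(0.76) / ln(70/100) = -0.274437/-0.356675 ≈ 0.769.

α ≈ 0.769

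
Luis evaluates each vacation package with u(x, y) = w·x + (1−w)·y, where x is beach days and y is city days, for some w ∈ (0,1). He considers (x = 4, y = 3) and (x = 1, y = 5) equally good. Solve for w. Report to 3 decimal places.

Equating utilities: w·4 + (1−w)·3 = w·1 + (1−w)·5.
Collecting terms: w·3 = (1−w)·2.
The marginal rate of substitution is 2/3, so w = 2/(3+2) = 0.400.

w = 0.400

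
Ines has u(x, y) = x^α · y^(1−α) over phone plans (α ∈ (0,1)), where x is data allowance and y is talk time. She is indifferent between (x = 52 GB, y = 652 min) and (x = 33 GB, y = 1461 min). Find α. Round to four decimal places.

Set the two utilities equal: 52^α·652^(1−α) = 33^α·1461^(1−α).
(52/33)^α = (1461/652)^(1−α); take logs: α·ln(52/33) = (1−α)·ln(1461/652), i.e. α·0.4547362 = (1−α)·0.8068318.
With A = 0.4547362 and B = 0.8068318: α·A = (1−α)·B, so α = B/(A+B) = 0.8068318/1.2615680 ≈ 0.6395.

α ≈ 0.6395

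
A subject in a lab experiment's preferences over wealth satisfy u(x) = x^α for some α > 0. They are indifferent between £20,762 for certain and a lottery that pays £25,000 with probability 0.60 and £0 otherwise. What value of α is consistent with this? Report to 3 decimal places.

α ≈ 2.750

EU(lottery) = 0.60·25000^α + 0.40·0 = 0.60·25000^α.
Indifference: 20762^α = 0.60·25000^α, so (20762/25000)^α = 0.60.
Take logs: α = ln 0.60 / ln(20762/25000) ≈ 2.75005.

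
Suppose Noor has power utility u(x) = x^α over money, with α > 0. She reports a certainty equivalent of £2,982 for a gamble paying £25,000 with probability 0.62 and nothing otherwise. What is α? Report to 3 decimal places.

Since u(0) = 0, the lottery's EU is 0.62·25000^α.
Indifference: 2982^α = 0.62·25000^α, so (2982/25000)^α = 0.62.
Taking logs: α·ln(2982/25000) = ln(0.62), so α = -0.478036 / -2.126282 ≈ 0.225.

α ≈ 0.225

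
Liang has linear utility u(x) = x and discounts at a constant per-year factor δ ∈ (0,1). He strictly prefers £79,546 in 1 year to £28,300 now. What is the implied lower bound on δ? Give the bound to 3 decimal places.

Under u(x) = x this choice says 28300 < δ·79546.
Dividing through by 79546 gives δ > 0.35577.

δ > 0.356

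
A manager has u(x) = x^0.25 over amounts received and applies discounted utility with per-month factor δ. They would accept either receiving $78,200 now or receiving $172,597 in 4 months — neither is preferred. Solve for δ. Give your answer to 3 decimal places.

Indifference means u(78200) = δ^4 · u(172597), so δ^4 = u(78200)/u(172597).
With u(x) = x^0.25: δ^4 = 78200^0.25/172597^0.25 = (78200/172597)^0.25 = 0.82043.
Taking the 4th root: δ = 0.82043^(1/4) ≈ 0.952.

δ ≈ 0.952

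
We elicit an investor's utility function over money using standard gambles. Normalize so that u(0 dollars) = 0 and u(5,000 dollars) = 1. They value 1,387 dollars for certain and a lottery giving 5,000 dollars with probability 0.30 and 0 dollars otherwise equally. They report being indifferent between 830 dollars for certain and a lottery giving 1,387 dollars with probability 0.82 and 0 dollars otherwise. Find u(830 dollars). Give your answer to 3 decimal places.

From the first indifference, u(1,387 dollars) = 0.30·u(5,000 dollars) + 0.70·u(0 dollars) = 0.30·1 + 0.70·0 = 0.30.
The second indifference gives u(830 dollars) = 0.82·u(1,387 dollars) + 0.18·u(0 dollars) = 0.82·0.30 + 0.18·0.00 = 0.2460.

0.246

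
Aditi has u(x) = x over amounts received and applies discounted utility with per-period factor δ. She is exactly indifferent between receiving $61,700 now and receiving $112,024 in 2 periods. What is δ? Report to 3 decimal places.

δ ≈ 0.742

The payoff in 2 periods is discounted by δ^2, so u(61700) = δ^2·u(112024) and δ^2 = u(61700)/u(112024).
With u(x) = x: δ^2 = 61700/112024 = 0.55077.
Hence δ = (0.55077)^(1/2) = 0.74214.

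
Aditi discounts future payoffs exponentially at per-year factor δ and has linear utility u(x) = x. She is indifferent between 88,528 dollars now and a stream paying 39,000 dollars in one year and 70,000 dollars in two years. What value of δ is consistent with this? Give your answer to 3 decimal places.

Equating present values: 88528 = 39000δ + 70000δ².
So 70000δ² + 39000δ − 88528 = 0.
The positive root is δ = [−39000 + √(39000² + 4·70000·88528)] / (2·70000) = (−39000 + 162200.000)/140000 ≈ 0.880.

δ ≈ 0.880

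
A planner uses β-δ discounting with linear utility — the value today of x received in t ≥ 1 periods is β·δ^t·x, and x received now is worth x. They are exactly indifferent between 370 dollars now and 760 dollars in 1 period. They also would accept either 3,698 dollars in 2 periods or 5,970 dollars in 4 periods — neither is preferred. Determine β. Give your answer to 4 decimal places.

β ≈ 0.6186

The second indifference involves only future payoffs, so β cancels: β·δ^2·3698 = β·δ^4·5970, giving δ^2 = 3698/5970 = 0.61943, so δ = 0.78704.
The first indifference: 370 = β·δ·760, so β = 370/(δ·760) = 370/(0.78704·760) ≈ 0.6186.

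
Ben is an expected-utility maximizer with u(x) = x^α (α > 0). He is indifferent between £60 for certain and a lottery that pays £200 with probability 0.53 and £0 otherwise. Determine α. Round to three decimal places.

α ≈ 0.527

The lottery's expected utility is 0.53·u(200) + 0.47·u(0) = 0.53·200^α (since u(0) = 0 for α > 0).
Equating: 60^α = 0.53·200^α, i.e. 0.3000^α = 0.53.
Taking logs: α·ln(60/200) = ln(0.53), so α = -0.634878 / -1.203973 ≈ 0.527.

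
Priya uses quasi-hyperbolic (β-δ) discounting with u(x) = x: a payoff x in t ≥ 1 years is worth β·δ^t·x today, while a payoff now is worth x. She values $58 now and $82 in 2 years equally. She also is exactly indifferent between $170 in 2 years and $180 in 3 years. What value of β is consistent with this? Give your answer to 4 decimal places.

β ≈ 0.7930

Both payoffs in the second observation are in the future, so β drops out: δ^2·170 = δ^3·180 ⇒ δ = 170/180 = 0.94444.
Now use the now-vs-future pair: 58 = β·δ^2·82 gives β = 58/(0.89198·82) ≈ 0.7930.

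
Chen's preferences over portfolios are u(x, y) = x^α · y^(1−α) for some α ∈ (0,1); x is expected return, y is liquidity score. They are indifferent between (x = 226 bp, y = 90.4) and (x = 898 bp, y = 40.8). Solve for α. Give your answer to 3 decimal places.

α ≈ 0.366

Indifference: 226^α · 90.4^(1−α) = 898^α · 40.8^(1−α).
(226/898)^α = (40.8/90.4)^(1−α); take logs: α·ln(226/898) = (1−α)·ln(40.8/90.4), i.e. α·-1.379635 = (1−α)·-0.795562.
Thus α·(-2.175197) = -0.795562, so α = -0.795562/-2.175197 ≈ 0.366.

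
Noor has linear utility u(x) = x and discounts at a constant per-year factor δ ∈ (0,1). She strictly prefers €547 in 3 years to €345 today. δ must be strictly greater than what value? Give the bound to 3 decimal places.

The preference means 345 < δ^3·547.
Dividing by 547: δ^3 > 0.63071. Both sides are positive, so the cube root keeps the direction.
δ > (345/547)^(1/3) ≈ 0.858.

δ > 0.858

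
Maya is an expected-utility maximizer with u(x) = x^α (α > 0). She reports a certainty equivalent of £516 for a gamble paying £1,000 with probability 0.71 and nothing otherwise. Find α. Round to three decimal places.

The lottery's expected utility is 0.71·u(1000) + 0.29·u(0) = 0.71·1000^α (since u(0) = 0 for α > 0).
Equating: 516^α = 0.71·1000^α, i.e. 0.5160^α = 0.71.
Take logs: α = ln 0.71 / ln(516/1000) ≈ 0.51763.

α ≈ 0.518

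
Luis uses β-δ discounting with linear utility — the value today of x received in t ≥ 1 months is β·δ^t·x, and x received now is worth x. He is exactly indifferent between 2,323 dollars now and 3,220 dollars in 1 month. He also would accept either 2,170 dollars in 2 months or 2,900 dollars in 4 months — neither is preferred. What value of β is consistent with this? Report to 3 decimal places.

β ≈ 0.834

From the later pair, β·δ^2·2170 = β·δ^4·2900; dividing through, δ^2 = 2170/2900 = 0.74828, so δ = 0.86503.
Now use the now-vs-future pair: 2323 = β·δ·3220 gives β = 2323/(0.86503·3220) ≈ 0.834.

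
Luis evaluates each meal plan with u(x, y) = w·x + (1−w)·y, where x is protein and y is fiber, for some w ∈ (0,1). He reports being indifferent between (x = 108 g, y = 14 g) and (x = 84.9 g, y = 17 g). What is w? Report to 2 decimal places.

w = 0.11

Equating utilities: w·108 + (1−w)·14 = w·84.9 + (1−w)·17.
Rearranging, 23.1·w − 3·(1−w) = 0.
Hence w = 3/(23.1+3) = 3/26.1 = 0.11.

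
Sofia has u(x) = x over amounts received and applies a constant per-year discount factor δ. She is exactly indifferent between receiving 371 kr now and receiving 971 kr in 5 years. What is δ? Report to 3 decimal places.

Equating discounted utilities: u(371) = δ^5·u(971) ⇒ δ^5 = u(371)/u(971).
With u(x) = x: δ^5 = 371/971 = 0.38208.
Hence δ = (0.38208)^(1/5) = 0.82496.

δ ≈ 0.825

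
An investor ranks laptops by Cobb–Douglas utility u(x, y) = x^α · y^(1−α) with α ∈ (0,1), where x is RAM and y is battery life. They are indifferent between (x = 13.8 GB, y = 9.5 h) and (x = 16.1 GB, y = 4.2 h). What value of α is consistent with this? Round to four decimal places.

Indifference: 13.8^α · 9.5^(1−α) = 16.1^α · 4.2^(1−α).
Rearrange to (13.8/16.1)^α = (4.2/9.5)^(1−α) and take logs: α·-0.1541507 = (1−α)·-0.8162073.
Thus α·(-0.9703580) = -0.8162073, so α = -0.8162073/-0.9703580 ≈ 0.8411.

α ≈ 0.8411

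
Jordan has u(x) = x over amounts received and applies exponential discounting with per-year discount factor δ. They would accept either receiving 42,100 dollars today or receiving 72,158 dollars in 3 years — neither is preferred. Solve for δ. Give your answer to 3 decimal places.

δ ≈ 0.836

Indifference means u(42100) = δ^3 · u(72158), so δ^3 = u(42100)/u(72158).
With u(x) = x: δ^3 = 42100/72158 = 0.58344.
Taking the cube root: δ = 0.58344^(1/3) ≈ 0.836.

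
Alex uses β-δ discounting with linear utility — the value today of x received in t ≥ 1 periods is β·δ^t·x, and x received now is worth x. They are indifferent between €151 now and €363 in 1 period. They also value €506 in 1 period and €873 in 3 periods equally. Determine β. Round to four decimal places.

Both payoffs in the second observation are in the future, so β drops out: δ^1·506 = δ^3·873 ⇒ δ^2 = 506/873 = 0.57961, so δ = 0.76132.
The first indifference: 151 = β·δ·363, so β = 151/(δ·363) = 151/(0.76132·363) ≈ 0.5464.

β ≈ 0.5464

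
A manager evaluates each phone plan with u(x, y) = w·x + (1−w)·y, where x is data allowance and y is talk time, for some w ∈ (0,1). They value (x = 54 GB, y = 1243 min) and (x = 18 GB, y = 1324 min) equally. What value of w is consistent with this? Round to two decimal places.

w = 0.69

u(54,1243) = u(18,1324) means w·54 + (1−w)·1243 = w·18 + (1−w)·1324.
Collecting terms: w·36 = (1−w)·81.
Hence w = 81/(36+81) = 81/117 = 0.69.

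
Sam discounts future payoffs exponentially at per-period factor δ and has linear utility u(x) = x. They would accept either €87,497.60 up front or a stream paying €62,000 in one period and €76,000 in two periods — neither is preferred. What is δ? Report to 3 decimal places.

δ ≈ 0.740

Present value of the stream is 62000·δ + 76000·δ². Indifference gives 62000δ + 76000δ² = 87497.60.
Rearranged: 76000δ² + 62000δ − 87497.60 = 0.
The positive root is δ = [−62000 + √(62000² + 4·76000·87497.60)] / (2·76000) = (−62000 + 174480.000)/152000 ≈ 0.740.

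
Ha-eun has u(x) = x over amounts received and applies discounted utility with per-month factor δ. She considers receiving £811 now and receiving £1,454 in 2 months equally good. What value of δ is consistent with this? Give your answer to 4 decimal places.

δ ≈ 0.7468

Indifference means u(811) = δ^2 · u(1454), so δ^2 = u(811)/u(1454).
With u(x) = x: δ^2 = 811/1454 = 0.55777.
So δ = 0.55777^(1/2) ≈ 0.7468.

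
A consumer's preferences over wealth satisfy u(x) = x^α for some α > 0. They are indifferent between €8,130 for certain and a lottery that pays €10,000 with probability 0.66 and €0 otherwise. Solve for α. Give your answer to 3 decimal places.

α ≈ 2.007

The lottery's expected utility is 0.66·u(10000) + 0.34·u(0) = 0.66·10000^α (since u(0) = 0 for α > 0).
Equating: 8130^α = 0.66·10000^α, i.e. 0.8130^α = 0.66.
α = ln(0.66) / ln(8130/10000) = -0.415515/-0.207024 ≈ 2.007.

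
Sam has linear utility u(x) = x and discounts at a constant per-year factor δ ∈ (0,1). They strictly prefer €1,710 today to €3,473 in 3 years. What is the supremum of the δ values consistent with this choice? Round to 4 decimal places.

δ < 0.7896

The preference means 1710 > δ^3·3473.
Dividing by 3473: δ^3 < 0.49237. Both sides are positive, so the cube root keeps the direction.
δ < (1710/3473)^(1/3) ≈ 0.7896.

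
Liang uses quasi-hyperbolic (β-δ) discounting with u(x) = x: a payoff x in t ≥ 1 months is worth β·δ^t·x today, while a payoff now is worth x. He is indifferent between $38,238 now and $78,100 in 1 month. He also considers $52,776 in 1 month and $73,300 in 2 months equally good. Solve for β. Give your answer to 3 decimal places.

Both payoffs in the second observation are in the future, so β drops out: δ^1·52776 = δ^2·73300 ⇒ δ = 52776/73300 = 0.72000.
The first indifference: 38238 = β·δ·78100, so β = 38238/(δ·78100) = 38238/(0.72000·78100) ≈ 0.680.

β ≈ 0.680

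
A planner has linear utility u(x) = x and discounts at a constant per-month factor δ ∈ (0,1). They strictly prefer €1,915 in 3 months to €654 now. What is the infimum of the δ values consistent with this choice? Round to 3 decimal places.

The preference means 654 < δ^3·1915.
Hence δ^3 > 654/1915 = 0.34151, and x ↦ x^(1/3) is increasing on (0,∞).
δ > (654/1915)^(1/3) ≈ 0.699.

δ > 0.699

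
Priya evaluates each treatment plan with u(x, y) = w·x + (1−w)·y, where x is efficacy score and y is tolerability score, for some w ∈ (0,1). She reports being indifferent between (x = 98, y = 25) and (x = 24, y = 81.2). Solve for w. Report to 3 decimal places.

u(98,25) = u(24,81.2) means w·98 + (1−w)·25 = w·24 + (1−w)·81.2.
w·(98−24) = (1−w)·(81.2−25), i.e. w·74 = (1−w)·56.2.
So w/(1−w) = 56.2/74 = 0.7595, giving w = 56.2/(74+56.2) = 0.432.

w = 0.432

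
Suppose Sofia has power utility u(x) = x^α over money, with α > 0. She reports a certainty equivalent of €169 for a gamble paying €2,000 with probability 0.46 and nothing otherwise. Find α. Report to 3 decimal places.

α ≈ 0.314

The lottery's expected utility is 0.46·u(2000) + 0.54·u(0) = 0.46·2000^α (since u(0) = 0 for α > 0).
Setting u(169) equal to that: 169^α = 0.46·2000^α ⇒ (169/2000)^α = 0.46.
Taking logs: α·ln(169/2000) = ln(0.46), so α = -0.776529 / -2.471004 ≈ 0.314.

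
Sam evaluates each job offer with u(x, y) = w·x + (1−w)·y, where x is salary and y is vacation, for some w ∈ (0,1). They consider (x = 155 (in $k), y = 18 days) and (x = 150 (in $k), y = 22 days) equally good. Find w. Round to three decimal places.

w = 0.444

Indifference: w·155 + (1−w)·18 = w·150 + (1−w)·22.
Rearranging, 5·w − 4·(1−w) = 0.
The marginal rate of substitution is 4/5, so w = 4/(5+4) = 0.444.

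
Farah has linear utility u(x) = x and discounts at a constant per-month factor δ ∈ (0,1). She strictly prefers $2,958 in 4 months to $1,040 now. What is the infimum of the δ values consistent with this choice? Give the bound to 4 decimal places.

δ > 0.7700

Under u(x) = x this choice says 1040 < δ^4·2958.
Hence δ^4 > 1040/2958 = 0.35159, and x ↦ x^(1/4) is increasing on (0,∞).
δ > 0.35159^(1/4) = 0.7700.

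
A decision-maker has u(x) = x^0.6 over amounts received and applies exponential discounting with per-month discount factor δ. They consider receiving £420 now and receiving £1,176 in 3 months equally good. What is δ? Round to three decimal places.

The payoff in 3 months is discounted by δ^3, so u(420) = δ^3·u(1176) and δ^3 = u(420)/u(1176).
With u(x) = x^0.6: δ^3 = 420^0.6/1176^0.6 = (420/1176)^0.6 = 0.53914.
Taking the cube root: δ = 0.53914^(1/3) ≈ 0.814.

δ ≈ 0.814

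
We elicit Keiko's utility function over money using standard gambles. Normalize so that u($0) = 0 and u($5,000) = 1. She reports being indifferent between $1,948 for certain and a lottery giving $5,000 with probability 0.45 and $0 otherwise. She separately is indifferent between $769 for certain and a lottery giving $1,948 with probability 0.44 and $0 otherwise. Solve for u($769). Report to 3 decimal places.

0.198

From the first indifference, u($1,948) = 0.45·u($5,000) + 0.55·u($0) = 0.45·1 + 0.55·0 = 0.45.
The second indifference gives u($769) = 0.44·u($1,948) + 0.56·u($0) = 0.44·0.45 + 0.56·0.00 = 0.1980.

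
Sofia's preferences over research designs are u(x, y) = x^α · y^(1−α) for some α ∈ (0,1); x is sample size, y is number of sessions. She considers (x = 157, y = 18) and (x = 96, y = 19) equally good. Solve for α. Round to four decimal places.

Set the two utilities equal: 157^α·18^(1−α) = 96^α·19^(1−α).
(157/96)^α = (19/18)^(1−α); take logs: α·ln(157/96) = (1−α)·ln(19/18), i.e. α·0.4918976 = (1−α)·0.0540672.
So α/(1−α) = (0.0540672)/(0.4918976) = 0.1099156, and α = 0.1099156/1.1099156 ≈ 0.0990.

α ≈ 0.0990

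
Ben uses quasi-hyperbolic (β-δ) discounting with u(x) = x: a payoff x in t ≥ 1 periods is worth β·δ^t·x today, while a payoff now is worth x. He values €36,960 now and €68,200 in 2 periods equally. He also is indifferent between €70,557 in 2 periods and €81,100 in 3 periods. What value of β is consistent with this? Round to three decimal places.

From the later pair, β·δ^2·70557 = β·δ^3·81100; dividing through, δ = 70557/81100 = 0.87000.
Substituting δ into 36960 = β·δ^2·68200: β = 36960/(51620.580) ≈ 0.716.

β ≈ 0.716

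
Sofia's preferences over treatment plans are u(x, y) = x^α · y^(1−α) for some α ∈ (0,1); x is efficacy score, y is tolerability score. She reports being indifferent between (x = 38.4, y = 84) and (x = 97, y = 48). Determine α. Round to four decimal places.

α ≈ 0.3765

Indifference: 38.4^α · 84^(1−α) = 97^α · 48^(1−α).
Rearrange to (38.4/97)^α = (48/84)^(1−α) and take logs: α·-0.9266535 = (1−α)·-0.5596158.
So α/(1−α) = (-0.5596158)/(-0.9266535) = 0.6039105, and α = 0.6039105/1.6039105 ≈ 0.3765.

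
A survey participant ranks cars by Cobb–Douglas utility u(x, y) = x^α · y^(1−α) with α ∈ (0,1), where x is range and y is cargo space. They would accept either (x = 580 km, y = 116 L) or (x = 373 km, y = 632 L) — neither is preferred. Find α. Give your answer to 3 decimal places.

Set the two utilities equal: 580^α·116^(1−α) = 373^α·632^(1−α).
Rearrange to (580/373)^α = (632/116)^(1−α) and take logs: α·0.441450 = (1−α)·1.695299.
With A = 0.441450 and B = 1.695299: α·A = (1−α)·B, so α = B/(A+B) = 1.695299/2.136749 ≈ 0.793.

α ≈ 0.793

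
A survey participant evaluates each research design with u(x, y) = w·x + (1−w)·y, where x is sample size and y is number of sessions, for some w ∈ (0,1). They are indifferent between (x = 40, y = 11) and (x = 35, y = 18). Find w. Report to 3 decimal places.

Equating utilities: w·40 + (1−w)·11 = w·35 + (1−w)·18.
Collecting terms: w·5 = (1−w)·7.
So w/(1−w) = 7/5 = 1.4000, giving w = 7/(5+7) = 0.583.

w = 0.583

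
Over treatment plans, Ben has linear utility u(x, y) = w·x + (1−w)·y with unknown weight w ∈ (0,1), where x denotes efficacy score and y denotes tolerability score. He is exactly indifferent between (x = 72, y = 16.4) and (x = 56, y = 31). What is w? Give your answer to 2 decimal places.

w = 0.48

Indifference: w·72 + (1−w)·16.4 = w·56 + (1−w)·31.
Collecting terms: w·16 = (1−w)·14.6.
The marginal rate of substitution is 14.6/16, so w = 14.6/(16+14.6) = 0.48.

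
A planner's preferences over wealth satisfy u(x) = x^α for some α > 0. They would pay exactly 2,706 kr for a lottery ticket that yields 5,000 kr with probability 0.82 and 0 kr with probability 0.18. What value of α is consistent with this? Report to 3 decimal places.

α ≈ 0.323

EU(lottery) = 0.82·5000^α + 0.18·0 = 0.82·5000^α.
Setting u(2706) equal to that: 2706^α = 0.82·5000^α ⇒ (2706/5000)^α = 0.82.
Taking logs: α·ln(2706/5000) = ln(0.82), so α = -0.198451 / -0.613966 ≈ 0.323.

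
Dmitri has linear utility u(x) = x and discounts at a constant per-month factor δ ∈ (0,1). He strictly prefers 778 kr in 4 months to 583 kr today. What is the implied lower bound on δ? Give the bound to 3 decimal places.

Comparing present values: 583 < δ^4·778.
So δ^4 > 583/778 = 0.74936; taking the 4th root of both positive sides preserves the inequality.
δ > 0.74936^(1/4) = 0.930.

δ > 0.930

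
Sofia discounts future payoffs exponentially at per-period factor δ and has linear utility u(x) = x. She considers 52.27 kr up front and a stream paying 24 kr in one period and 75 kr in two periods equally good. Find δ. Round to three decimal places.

δ ≈ 0.690

Present value of the stream is 24·δ + 75·δ². Indifference gives 24δ + 75δ² = 52.27.
So 75δ² + 24δ − 52.27 = 0.
The positive root is δ = [−24 + √(24² + 4·75·52.27)] / (2·75) = (−24 + 127.503)/150 ≈ 0.690.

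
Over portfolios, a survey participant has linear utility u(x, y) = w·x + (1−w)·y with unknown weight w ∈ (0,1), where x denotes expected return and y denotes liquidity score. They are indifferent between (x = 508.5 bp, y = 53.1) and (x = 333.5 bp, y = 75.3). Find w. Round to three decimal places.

Equating utilities: w·508.5 + (1−w)·53.1 = w·333.5 + (1−w)·75.3.
Rearranging, 175·w − 22.2·(1−w) = 0.
So w/(1−w) = 22.2/175 = 0.1269, giving w = 22.2/(175+22.2) = 0.113.

w = 0.113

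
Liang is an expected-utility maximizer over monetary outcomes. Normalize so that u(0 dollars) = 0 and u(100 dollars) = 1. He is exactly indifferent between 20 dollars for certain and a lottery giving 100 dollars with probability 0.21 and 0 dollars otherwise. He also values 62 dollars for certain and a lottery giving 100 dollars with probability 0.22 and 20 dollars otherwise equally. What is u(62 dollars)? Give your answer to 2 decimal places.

0.38

First, u(20 dollars) = 0.21·u(100 dollars) + 0.79·u(0 dollars) = 0.21.
Chaining: u(62 dollars) = 0.22·1.00 + 0.78·0.21 = 0.3838.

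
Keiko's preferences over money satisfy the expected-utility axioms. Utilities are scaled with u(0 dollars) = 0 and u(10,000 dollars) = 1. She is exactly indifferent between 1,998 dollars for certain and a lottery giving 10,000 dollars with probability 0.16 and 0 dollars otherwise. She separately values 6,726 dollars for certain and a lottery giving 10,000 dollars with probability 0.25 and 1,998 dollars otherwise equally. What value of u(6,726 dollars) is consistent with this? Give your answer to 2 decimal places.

First, u(1,998 dollars) = 0.16·u(10,000 dollars) + 0.84·u(0 dollars) = 0.16.
Then u(6,726 dollars) = 0.25·u(10,000 dollars) + 0.75·u(1,998 dollars) = 0.25·1.00 + 0.75·0.16 = 0.3700.

0.37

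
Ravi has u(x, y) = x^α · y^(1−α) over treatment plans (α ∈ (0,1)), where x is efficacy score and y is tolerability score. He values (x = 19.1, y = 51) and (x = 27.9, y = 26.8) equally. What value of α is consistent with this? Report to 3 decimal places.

α ≈ 0.629

Indifference: 19.1^α · 51^(1−α) = 27.9^α · 26.8^(1−α).
Rearrange to (19.1/27.9)^α = (26.8/51)^(1−α) and take logs: α·-0.378938 = (1−α)·-0.643424.
So α/(1−α) = (-0.643424)/(-0.378938) = 1.697966, and α = 1.697966/2.697966 ≈ 0.629.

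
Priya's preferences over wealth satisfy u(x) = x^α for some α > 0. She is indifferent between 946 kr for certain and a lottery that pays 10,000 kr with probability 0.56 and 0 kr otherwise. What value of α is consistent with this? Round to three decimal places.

α ≈ 0.246

Since u(0) = 0, the lottery's EU is 0.56·10000^α.
Equating: 946^α = 0.56·10000^α, i.e. 0.0946^α = 0.56.
Take logs: α = ln 0.56 / ln(946/10000) ≈ 0.24588.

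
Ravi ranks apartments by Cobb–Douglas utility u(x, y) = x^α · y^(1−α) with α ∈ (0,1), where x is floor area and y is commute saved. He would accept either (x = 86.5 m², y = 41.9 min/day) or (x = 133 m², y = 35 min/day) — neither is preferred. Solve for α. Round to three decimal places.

α ≈ 0.295

The Cobb–Douglas utilities coincide, so 86.5^α·41.9^(1−α) = 133^α·35^(1−α).
Rearrange to (86.5/133)^α = (35/41.9)^(1−α) and take logs: α·-0.430205 = (1−α)·-0.179938.
With A = -0.430205 and B = -0.179938: α·A = (1−α)·B, so α = B/(A+B) = -0.179938/-0.610143 ≈ 0.295.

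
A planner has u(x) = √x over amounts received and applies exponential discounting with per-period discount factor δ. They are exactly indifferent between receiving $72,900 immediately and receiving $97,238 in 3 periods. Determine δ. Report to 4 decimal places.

Equating discounted utilities: u(72900) = δ^3·u(97238) ⇒ δ^3 = u(72900)/u(97238).
With u(x) = √x: δ^3 = √72900/√97238 = √(72900/97238) = 0.86586.
So δ = 0.86586^(1/3) ≈ 0.9531.

δ ≈ 0.9531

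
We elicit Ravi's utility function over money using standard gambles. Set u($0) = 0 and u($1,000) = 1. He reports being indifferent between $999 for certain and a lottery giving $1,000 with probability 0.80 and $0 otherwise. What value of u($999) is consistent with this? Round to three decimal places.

By the standard-gamble method, u($999) is just the indifference probability on the best outcome: 0.80.

0.800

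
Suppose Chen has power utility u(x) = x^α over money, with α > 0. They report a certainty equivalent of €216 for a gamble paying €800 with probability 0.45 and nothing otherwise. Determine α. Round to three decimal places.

Since u(0) = 0, the lottery's EU is 0.45·800^α.
Setting u(216) equal to that: 216^α = 0.45·800^α ⇒ (216/800)^α = 0.45.
Take logs: α = ln 0.45 / ln(216/800) ≈ 0.60986.

α ≈ 0.610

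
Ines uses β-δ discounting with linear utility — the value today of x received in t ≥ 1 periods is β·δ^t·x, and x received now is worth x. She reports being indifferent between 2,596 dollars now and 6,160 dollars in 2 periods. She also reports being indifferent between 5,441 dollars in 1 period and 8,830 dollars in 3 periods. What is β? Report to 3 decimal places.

β ≈ 0.684

The second indifference involves only future payoffs, so β cancels: β·δ^1·5441 = β·δ^3·8830, giving δ^2 = 5441/8830 = 0.61619, so δ = 0.78498.
Substituting δ into 2596 = β·δ^2·6160: β = 2596/(3795.760) ≈ 0.684.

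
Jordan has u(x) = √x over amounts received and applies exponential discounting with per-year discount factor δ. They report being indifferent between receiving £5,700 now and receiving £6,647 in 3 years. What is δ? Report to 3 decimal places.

δ ≈ 0.975

Equating discounted utilities: u(5700) = δ^3·u(6647) ⇒ δ^3 = u(5700)/u(6647).
With u(x) = √x: δ^3 = √5700/√6647 = √(5700/6647) = 0.92603.
Taking the cube root: δ = 0.92603^(1/3) ≈ 0.975.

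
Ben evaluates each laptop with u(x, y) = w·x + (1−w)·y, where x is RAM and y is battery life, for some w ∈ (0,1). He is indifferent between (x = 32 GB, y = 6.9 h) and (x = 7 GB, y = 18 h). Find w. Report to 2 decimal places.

w = 0.31

Equating utilities: w·32 + (1−w)·6.9 = w·7 + (1−w)·18.
w·(32−7) = (1−w)·(18−6.9), i.e. w·25 = (1−w)·11.1.
So w/(1−w) = 11.1/25 = 0.4440, giving w = 11.1/(25+11.1) = 0.31.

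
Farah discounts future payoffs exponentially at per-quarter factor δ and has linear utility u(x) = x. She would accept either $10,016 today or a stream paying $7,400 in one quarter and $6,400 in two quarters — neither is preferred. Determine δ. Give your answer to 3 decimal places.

Equating present values: 10016 = 7400δ + 6400δ².
So 6400δ² + 7400δ − 10016 = 0.
δ = (−7400 + √(7400² + 4·6400·10016)) / (2·6400) = (−7400 + √311169600.00) / 12800 ≈ 0.800.

δ ≈ 0.800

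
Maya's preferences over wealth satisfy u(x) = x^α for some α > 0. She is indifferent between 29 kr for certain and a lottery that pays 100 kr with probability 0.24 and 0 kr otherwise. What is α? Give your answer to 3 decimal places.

α ≈ 1.153

Since u(0) = 0, the lottery's EU is 0.24·100^α.
Equating: 29^α = 0.24·100^α, i.e. 0.2900^α = 0.24.
Take logs: α = ln 0.24 / ln(29/100) ≈ 1.15288.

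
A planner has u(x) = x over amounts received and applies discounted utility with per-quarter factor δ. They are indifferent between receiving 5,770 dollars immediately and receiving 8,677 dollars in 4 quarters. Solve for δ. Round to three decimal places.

The payoff in 4 quarters is discounted by δ^4, so u(5770) = δ^4·u(8677) and δ^4 = u(5770)/u(8677).
With u(x) = x: δ^4 = 5770/8677 = 0.66498.
Taking the 4th root: δ = 0.66498^(1/4) ≈ 0.903.

δ ≈ 0.903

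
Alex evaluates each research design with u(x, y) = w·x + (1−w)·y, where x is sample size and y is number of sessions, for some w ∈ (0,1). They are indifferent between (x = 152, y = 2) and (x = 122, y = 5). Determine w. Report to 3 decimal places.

u(152,2) = u(122,5) means w·152 + (1−w)·2 = w·122 + (1−w)·5.
Collecting terms: w·30 = (1−w)·3.
The marginal rate of substitution is 3/30, so w = 3/(30+3) = 0.091.

w = 0.091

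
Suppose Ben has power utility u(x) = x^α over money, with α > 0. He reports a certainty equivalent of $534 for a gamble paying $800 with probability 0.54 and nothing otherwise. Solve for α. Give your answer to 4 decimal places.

Since u(0) = 0, the lottery's EU is 0.54·800^α.
Indifference: 534^α = 0.54·800^α, so (534/800)^α = 0.54.
Take logs: α = ln 0.54 / ln(534/800) ≈ 1.524399.

α ≈ 1.5244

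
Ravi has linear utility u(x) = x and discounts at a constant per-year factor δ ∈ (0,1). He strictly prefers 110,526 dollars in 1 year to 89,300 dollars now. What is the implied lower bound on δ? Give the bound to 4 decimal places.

Under u(x) = x this choice says 89300 < δ·110526.
Dividing through by 110526 gives δ > 0.80795.

δ > 0.8080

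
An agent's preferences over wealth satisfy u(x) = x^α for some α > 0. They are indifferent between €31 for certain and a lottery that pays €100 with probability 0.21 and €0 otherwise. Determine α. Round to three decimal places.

α ≈ 1.333

EU(lottery) = 0.21·100^α + 0.79·0 = 0.21·100^α.
Equating: 31^α = 0.21·100^α, i.e. 0.3100^α = 0.21.
Take logs: α = ln 0.21 / ln(31/100) ≈ 1.33254.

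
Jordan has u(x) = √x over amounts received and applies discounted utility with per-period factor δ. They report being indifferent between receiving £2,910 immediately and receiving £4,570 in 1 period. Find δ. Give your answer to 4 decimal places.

δ ≈ 0.7980

Equating discounted utilities: u(2910) = δ·u(4570) ⇒ δ = u(2910)/u(4570).
With u(x) = √x: δ = √2910/√4570 = √(2910/4570) = 0.79797.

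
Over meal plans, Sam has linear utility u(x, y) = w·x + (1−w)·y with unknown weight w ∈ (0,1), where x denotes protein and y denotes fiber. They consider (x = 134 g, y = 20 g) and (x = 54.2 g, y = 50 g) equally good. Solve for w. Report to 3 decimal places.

w = 0.273

Indifference: w·134 + (1−w)·20 = w·54.2 + (1−w)·50.
Rearranging, 79.8·w − 30·(1−w) = 0.
So w/(1−w) = 30/79.8 = 0.3759, giving w = 30/(79.8+30) = 0.273.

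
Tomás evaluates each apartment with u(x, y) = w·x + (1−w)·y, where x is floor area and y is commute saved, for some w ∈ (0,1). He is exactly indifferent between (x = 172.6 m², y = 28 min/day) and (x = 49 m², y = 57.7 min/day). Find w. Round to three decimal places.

Equating utilities: w·172.6 + (1−w)·28 = w·49 + (1−w)·57.7.
w·(172.6−49) = (1−w)·(57.7−28), i.e. w·123.6 = (1−w)·29.7.
The marginal rate of substitution is 29.7/123.6, so w = 29.7/(123.6+29.7) = 0.194.

w = 0.194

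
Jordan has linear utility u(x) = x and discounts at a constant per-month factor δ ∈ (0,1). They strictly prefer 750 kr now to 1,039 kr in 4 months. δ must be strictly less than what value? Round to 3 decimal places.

Comparing present values: 750 > δ^4·1039.
So δ^4 < 750/1039 = 0.72185; taking the 4th root of both positive sides preserves the inequality.
δ < 0.72185^(1/4) = 0.922.

δ < 0.922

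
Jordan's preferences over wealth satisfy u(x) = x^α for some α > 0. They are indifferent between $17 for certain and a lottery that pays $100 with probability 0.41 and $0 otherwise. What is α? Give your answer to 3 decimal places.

α ≈ 0.503

The lottery's expected utility is 0.41·u(100) + 0.59·u(0) = 0.41·100^α (since u(0) = 0 for α > 0).
Equating: 17^α = 0.41·100^α, i.e. 0.1700^α = 0.41.
α = ln(0.41) / ln(17/100) = -0.891598/-1.771957 ≈ 0.503.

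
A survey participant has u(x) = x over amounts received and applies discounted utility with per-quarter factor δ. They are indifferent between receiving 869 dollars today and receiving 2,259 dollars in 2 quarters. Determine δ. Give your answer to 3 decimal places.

Indifference means u(869) = δ^2 · u(2259), so δ^2 = u(869)/u(2259).
With u(x) = x: δ^2 = 869/2259 = 0.38468.
Hence δ = (0.38468)^(1/2) = 0.62023.

δ ≈ 0.620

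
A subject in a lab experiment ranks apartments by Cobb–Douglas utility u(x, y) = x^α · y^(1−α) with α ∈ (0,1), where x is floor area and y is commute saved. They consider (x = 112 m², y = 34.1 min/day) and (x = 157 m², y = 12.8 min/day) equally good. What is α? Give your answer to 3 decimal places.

α ≈ 0.744

The Cobb–Douglas utilities coincide, so 112^α·34.1^(1−α) = 157^α·12.8^(1−α).
Taking logs: α·ln 112 + (1−α)·ln 34.1 = α·ln 157 + (1−α)·ln 12.8, i.e. α·-0.337747 = (1−α)·-0.979852.
Thus α·(-1.317599) = -0.979852, so α = -0.979852/-1.317599 ≈ 0.744.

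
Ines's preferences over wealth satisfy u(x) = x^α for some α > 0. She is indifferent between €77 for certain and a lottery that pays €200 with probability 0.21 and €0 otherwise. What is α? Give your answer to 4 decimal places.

The lottery's expected utility is 0.21·u(200) + 0.79·u(0) = 0.21·200^α (since u(0) = 0 for α > 0).
Equating: 77^α = 0.21·200^α, i.e. 0.3850^α = 0.21.
Take logs: α = ln 0.21 / ln(77/200) ≈ 1.635022.

α ≈ 1.6350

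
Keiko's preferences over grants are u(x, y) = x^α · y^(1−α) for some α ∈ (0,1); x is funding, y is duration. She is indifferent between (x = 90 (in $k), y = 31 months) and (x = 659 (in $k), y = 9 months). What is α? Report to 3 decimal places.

α ≈ 0.383

Set the two utilities equal: 90^α·31^(1−α) = 659^α·9^(1−α).
Taking logs: α·ln 90 + (1−α)·ln 31 = α·ln 659 + (1−α)·ln 9, i.e. α·-1.990914 = (1−α)·-1.236763.
So α/(1−α) = (-1.236763)/(-1.990914) = 0.621204, and α = 0.621204/1.621204 ≈ 0.383.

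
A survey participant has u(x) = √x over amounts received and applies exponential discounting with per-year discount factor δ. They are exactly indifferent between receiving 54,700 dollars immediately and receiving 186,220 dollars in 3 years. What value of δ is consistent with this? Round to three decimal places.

δ ≈ 0.815

Indifference means u(54700) = δ^3 · u(186220), so δ^3 = u(54700)/u(186220).
With u(x) = √x: δ^3 = √54700/√186220 = √(54700/186220) = 0.54198.
Hence δ = (0.54198)^(1/3) = 0.81532.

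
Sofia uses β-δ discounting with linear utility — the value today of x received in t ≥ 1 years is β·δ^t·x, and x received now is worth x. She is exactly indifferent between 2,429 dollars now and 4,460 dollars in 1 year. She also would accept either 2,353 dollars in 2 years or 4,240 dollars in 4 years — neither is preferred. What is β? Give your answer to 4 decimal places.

From the later pair, β·δ^2·2353 = β·δ^4·4240; dividing through, δ^2 = 2353/4240 = 0.55495, so δ = 0.74495.
Now use the now-vs-future pair: 2429 = β·δ·4460 gives β = 2429/(0.74495·4460) ≈ 0.7311.

β ≈ 0.7311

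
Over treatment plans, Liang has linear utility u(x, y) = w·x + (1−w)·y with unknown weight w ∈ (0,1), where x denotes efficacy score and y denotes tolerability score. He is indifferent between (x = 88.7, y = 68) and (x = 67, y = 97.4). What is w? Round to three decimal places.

w = 0.575

Indifference: w·88.7 + (1−w)·68 = w·67 + (1−w)·97.4.
Collecting terms: w·21.7 = (1−w)·29.4.
Hence w = 29.4/(21.7+29.4) = 29.4/51.1 = 0.575.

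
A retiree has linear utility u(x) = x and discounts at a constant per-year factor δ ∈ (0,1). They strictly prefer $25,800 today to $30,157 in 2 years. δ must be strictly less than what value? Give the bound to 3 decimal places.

Comparing present values: 25800 > δ^2·30157.
So δ^2 < 25800/30157 = 0.85552; taking the square root of both positive sides preserves the inequality.
δ < 0.85552^(1/2) = 0.925.

δ < 0.925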